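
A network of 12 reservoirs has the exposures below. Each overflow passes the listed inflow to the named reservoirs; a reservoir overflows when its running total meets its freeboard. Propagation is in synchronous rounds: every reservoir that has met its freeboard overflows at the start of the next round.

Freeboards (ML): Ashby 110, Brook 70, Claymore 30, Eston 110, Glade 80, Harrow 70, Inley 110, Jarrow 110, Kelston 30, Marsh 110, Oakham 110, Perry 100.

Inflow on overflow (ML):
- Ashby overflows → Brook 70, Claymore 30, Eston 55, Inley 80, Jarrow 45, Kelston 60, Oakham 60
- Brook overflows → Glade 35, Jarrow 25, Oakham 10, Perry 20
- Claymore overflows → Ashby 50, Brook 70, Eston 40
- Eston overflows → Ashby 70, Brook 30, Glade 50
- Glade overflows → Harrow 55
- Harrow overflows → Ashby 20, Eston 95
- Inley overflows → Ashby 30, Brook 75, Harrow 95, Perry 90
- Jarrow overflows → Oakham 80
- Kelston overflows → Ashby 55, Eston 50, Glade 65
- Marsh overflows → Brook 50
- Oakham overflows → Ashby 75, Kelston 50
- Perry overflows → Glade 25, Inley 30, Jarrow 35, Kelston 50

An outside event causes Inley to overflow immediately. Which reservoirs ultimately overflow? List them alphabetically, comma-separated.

Round 1 — Inley overflows (initial).
  Ashby: +30 → 30 < 110
  Brook: +75 → 75 ≥ 70
  Harrow: +95 → 95 ≥ 70
  Perry: +90 → 90 < 100
Round 2 — Brook, Harrow overflow.
  Ashby: +20 → 50 < 110
  Eston: +95 → 95 < 110
  Glade: +35 → 35 < 80
  Jarrow: +25 → 25 < 110
  Oakham: +10 → 10 < 110
  Perry: +20 → 110 ≥ 100
Round 3 — Perry overflows.
  Glade: +25 → 60 < 80
  Jarrow: +35 → 60 < 110
  Kelston: +50 → 50 ≥ 30
Round 4 — Kelston overflows.
  Ashby: +55 → 105 < 110
  Eston: +50 → 145 ≥ 110
  Glade: +65 → 125 ≥ 80
Round 5 — Eston, Glade overflow.
  Ashby: +70 → 175 ≥ 110
Round 6 — Ashby overflows.
  Claymore: +30 → 30 ≥ 30
  Jarrow: +45 → 105 < 110
  Oakham: +60 → 70 < 110
Round 7 — Claymore overflows.
No further overflows.

Ashby, Brook, Claymore, Eston, Glade, Harrow, Inley, Kelston, Perry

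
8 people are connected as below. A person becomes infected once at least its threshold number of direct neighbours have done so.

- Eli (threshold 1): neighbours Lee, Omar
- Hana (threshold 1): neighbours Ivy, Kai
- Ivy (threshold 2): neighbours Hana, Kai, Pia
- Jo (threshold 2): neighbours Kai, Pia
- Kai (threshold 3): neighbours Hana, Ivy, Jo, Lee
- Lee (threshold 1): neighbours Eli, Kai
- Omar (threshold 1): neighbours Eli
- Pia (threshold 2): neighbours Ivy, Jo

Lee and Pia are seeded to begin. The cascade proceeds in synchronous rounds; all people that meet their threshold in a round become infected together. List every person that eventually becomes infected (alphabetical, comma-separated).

Eli, Lee, Omar, Pia

Round 1 — Lee, Pia become infected (initial).
Round 2 — checking thresholds:
  Eli: 1 of 2 neighbours ≥ 1, becomes infected.
  Ivy: 1 of 3 neighbours < 2, not yet.
  Jo: 1 of 2 neighbours < 2, not yet.
  Kai: 1 of 4 neighbours < 3, not yet.
Round 3 — checking thresholds:
  Ivy: 1 of 3 neighbours < 2, not yet.
  Jo: 1 of 2 neighbours < 2, not yet.
  Kai: 1 of 4 neighbours < 3, not yet.
  Omar: 1 of 1 neighbours ≥ 1, becomes infected.
Round 4 — no new infections; cascade stops.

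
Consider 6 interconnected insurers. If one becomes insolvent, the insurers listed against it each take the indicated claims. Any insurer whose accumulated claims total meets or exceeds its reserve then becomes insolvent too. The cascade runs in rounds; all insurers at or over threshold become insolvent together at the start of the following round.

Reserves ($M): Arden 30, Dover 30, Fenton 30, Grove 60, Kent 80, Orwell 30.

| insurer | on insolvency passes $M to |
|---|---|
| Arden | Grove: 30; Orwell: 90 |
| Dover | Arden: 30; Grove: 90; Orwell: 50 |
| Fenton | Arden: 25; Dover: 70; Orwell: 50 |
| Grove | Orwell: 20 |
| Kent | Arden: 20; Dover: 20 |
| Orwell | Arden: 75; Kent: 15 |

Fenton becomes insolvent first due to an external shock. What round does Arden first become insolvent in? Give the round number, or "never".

Round 1 — Fenton becomes insolvent (initial).
  Arden: +25 → 25 < 30
  Dover: +70 → 70 ≥ 30
  Orwell: +50 → 50 ≥ 30
Round 2 — Dover, Orwell become insolvent.
  Arden: +30+75 → 130 ≥ 30
  Grove: +90 → 90 ≥ 60
  Kent: +15 → 15 < 80
Round 3 — Arden, Grove become insolvent.
No further insolvencies.

3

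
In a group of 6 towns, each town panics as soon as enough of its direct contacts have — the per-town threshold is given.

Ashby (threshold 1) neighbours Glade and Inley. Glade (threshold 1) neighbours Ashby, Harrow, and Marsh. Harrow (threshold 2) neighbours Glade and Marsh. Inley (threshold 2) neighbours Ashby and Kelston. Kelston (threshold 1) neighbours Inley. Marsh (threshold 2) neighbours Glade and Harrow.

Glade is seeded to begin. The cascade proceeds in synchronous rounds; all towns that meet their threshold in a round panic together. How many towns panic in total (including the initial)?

2

Round 1 — Glade panics (initial).
Round 2 — checking thresholds:
  Ashby: 1 of 2 neighbours ≥ 1, panics.
  Harrow: 1 of 2 neighbours < 2, not yet.
  Marsh: 1 of 2 neighbours < 2, not yet.
Round 3 — no new panics; cascade stops.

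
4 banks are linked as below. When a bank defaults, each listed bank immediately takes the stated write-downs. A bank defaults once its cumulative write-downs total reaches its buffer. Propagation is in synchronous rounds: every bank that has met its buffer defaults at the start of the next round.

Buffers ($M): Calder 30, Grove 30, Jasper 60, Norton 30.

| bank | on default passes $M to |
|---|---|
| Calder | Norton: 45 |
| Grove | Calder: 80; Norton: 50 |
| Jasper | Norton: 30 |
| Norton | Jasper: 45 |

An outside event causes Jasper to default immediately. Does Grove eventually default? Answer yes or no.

no

Round 1 — Jasper defaults (initial).
  Norton: +30 → 30 ≥ 30
Round 2 — Norton defaults.
No further defaults.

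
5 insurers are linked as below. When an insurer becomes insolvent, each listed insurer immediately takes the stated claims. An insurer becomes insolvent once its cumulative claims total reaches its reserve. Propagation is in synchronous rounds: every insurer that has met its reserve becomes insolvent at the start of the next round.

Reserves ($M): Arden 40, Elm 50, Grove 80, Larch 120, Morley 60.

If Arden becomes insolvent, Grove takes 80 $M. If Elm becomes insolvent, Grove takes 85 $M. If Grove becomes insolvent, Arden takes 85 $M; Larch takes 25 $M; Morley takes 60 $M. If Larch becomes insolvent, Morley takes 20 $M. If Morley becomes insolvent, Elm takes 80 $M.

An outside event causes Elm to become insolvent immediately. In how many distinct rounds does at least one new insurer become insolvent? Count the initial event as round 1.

Round 1 — Elm becomes insolvent (initial).
  Grove: +85 → 85 ≥ 80
Round 2 — Grove becomes insolvent.
  Arden: +85 → 85 ≥ 40
  Larch: +25 → 25 < 120
  Morley: +60 → 60 ≥ 60
Round 3 — Arden, Morley become insolvent.
No further insolvencies.

3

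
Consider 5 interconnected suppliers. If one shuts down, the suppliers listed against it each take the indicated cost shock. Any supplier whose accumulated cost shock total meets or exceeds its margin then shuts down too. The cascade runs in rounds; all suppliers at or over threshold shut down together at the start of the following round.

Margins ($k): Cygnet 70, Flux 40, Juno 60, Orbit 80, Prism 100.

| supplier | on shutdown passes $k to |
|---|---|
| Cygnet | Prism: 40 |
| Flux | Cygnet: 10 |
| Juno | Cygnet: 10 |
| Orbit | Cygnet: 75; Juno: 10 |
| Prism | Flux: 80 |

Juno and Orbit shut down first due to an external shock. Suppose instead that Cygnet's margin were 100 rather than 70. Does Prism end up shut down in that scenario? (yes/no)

no

With Cygnet's margin at 100:
Round 1 — Juno, Orbit shut down (initial).
  Cygnet: +10+75 → 85 < 100
No further shutdowns.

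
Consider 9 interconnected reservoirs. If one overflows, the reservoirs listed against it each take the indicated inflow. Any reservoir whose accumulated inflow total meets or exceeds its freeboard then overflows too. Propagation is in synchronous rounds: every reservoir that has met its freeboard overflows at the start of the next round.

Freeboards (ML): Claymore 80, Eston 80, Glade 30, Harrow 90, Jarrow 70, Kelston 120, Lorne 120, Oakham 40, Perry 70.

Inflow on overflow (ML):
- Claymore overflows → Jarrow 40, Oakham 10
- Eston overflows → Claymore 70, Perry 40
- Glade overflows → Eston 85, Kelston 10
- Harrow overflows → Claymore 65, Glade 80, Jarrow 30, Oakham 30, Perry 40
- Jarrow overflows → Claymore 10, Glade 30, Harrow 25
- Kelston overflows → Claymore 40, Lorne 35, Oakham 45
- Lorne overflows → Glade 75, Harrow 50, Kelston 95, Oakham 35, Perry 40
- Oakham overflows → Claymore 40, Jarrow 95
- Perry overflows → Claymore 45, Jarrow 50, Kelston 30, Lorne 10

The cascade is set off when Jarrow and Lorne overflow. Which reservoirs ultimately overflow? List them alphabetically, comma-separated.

Round 1 — Jarrow, Lorne overflow (initial).
  Claymore: +10 → 10 < 80
  Glade: +30+75 → 105 ≥ 30
  Harrow: +25+50 → 75 < 90
  Kelston: +95 → 95 < 120
  Oakham: +35 → 35 < 40
  Perry: +40 → 40 < 70
Round 2 — Glade overflows.
  Eston: +85 → 85 ≥ 80
  Kelston: +10 → 105 < 120
Round 3 — Eston overflows.
  Claymore: +70 → 80 ≥ 80
  Perry: +40 → 80 ≥ 70
Round 4 — Claymore, Perry overflow.
  Kelston: +30 → 135 ≥ 120
  Oakham: +10 → 45 ≥ 40
Round 5 — Kelston, Oakham overflow.
No further overflows.

Claymore, Eston, Glade, Jarrow, Kelston, Lorne, Oakham, Perry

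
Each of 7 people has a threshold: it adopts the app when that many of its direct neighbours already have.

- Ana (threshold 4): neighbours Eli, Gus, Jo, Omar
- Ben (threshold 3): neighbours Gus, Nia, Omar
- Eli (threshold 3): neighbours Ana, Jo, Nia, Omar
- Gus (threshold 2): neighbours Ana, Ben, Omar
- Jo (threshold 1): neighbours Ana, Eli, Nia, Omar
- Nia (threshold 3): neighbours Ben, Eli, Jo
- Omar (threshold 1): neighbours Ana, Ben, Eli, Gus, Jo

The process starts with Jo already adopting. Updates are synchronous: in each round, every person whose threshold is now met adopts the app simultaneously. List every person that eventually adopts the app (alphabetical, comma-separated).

Round 1 — Jo adopts the app (initial).
Round 2 — checking thresholds:
  Ana: 1 of 4 neighbours < 4, not yet.
  Eli: 1 of 4 neighbours < 3, not yet.
  Nia: 1 of 3 neighbours < 3, not yet.
  Omar: 1 of 5 neighbours ≥ 1, adopts the app.
Round 3 — no new adoptions; cascade stops.

Jo, Omar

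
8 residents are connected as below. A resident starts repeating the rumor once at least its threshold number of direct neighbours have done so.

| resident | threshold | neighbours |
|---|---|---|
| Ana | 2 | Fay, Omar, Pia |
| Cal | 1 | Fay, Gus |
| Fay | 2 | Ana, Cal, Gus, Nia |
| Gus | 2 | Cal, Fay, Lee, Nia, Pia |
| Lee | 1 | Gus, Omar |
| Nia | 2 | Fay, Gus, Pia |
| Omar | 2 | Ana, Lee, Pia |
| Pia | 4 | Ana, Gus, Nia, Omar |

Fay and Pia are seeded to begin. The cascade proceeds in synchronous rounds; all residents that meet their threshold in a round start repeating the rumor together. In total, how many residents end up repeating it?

Round 1 — Fay, Pia start repeating the rumor (initial).
Round 2 — checking thresholds:
  Ana: 2 of 3 neighbours ≥ 2, starts repeating the rumor.
  Cal: 1 of 2 neighbours ≥ 1, starts repeating the rumor.
  Gus: 2 of 5 neighbours ≥ 2, starts repeating the rumor.
  Nia: 2 of 3 neighbours ≥ 2, starts repeating the rumor.
  Omar: 1 of 3 neighbours < 2, below threshold.
Round 3 — checking thresholds:
  Lee: 1 of 2 neighbours ≥ 1, starts repeating the rumor.
  Omar: 2 of 3 neighbours ≥ 2, starts repeating the rumor.
Round 4 — no new spreads; cascade stops.

8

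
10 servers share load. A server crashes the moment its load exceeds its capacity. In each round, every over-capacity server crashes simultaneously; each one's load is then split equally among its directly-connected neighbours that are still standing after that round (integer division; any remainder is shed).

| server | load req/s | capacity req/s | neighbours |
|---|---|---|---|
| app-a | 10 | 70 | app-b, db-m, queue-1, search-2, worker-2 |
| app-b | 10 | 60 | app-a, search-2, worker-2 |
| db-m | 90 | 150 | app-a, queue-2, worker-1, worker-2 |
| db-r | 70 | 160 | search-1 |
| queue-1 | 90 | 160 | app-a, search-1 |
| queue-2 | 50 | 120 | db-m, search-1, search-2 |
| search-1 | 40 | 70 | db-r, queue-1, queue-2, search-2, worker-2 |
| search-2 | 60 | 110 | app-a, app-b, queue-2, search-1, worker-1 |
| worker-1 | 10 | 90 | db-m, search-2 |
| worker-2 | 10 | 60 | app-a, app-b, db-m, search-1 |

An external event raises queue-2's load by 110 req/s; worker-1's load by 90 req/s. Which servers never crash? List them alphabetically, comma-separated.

db-r

Round 1 — queue-2 at 160 > 120; worker-1 at 100 > 90. queue-2, worker-1 crash.
  queue-2 sheds 160 req/s to db-m, search-1, search-2: 53 each (1 lost).
    db-m: 90+53 = 143 ≤ 150
    search-1: 40+53 = 93 > 70
    search-2: 60+53 = 113 > 110
  worker-1 sheds 100 req/s to db-m, search-2: 50 each.
    db-m: 143+50 = 193 > 150
    search-2: 113+50 = 163 > 110
Round 2 — db-m, search-1, search-2 crash.
  db-m sheds 193 req/s to app-a, worker-2: 96 each (1 lost).
    app-a: 10+96 = 106 > 70
    worker-2: 10+96 = 106 > 60
  search-1 sheds 93 req/s to db-r, queue-1, worker-2: 31 each.
    db-r: 70+31 = 101 ≤ 160
    queue-1: 90+31 = 121 ≤ 160
    worker-2: 106+31 = 137 > 60
  search-2 sheds 163 req/s to app-a, app-b: 81 each (1 lost).
    app-a: 106+81 = 187 > 70
    app-b: 10+81 = 91 > 60
Round 3 — app-a, app-b, worker-2 crash.
  app-a sheds 187 req/s to queue-1: 187 each.
    queue-1: 121+187 = 308 > 160
  app-b sheds 91 req/s: no online neighbours, lost.
  worker-2 sheds 137 req/s: no online neighbours, lost.
Round 4 — queue-1 crashes.
  queue-1 sheds 308 req/s: no online neighbours, lost.
No further crashes.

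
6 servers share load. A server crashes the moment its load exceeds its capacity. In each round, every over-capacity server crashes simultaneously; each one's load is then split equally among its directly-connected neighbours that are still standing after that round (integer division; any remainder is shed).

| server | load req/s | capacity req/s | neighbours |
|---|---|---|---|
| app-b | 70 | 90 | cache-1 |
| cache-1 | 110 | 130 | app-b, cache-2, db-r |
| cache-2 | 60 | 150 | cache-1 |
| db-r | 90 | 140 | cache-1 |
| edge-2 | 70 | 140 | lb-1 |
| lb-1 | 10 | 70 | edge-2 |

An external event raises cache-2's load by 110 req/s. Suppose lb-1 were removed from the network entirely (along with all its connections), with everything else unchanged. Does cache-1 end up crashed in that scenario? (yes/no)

yes

With lb-1 removed:
Round 1 — cache-2 at 170 > 150. cache-2 crashes.
  cache-2 sheds 170 req/s to cache-1: 170 each.
    cache-1: 110+170 = 280 > 130
Round 2 — cache-1 crashes.
  cache-1 sheds 280 req/s to app-b, db-r: 140 each.
    app-b: 70+140 = 210 > 90
    db-r: 90+140 = 230 > 140
Round 3 — app-b, db-r crash.
  app-b sheds 210 req/s: no online neighbours, lost.
  db-r sheds 230 req/s: no online neighbours, lost.
No further crashes.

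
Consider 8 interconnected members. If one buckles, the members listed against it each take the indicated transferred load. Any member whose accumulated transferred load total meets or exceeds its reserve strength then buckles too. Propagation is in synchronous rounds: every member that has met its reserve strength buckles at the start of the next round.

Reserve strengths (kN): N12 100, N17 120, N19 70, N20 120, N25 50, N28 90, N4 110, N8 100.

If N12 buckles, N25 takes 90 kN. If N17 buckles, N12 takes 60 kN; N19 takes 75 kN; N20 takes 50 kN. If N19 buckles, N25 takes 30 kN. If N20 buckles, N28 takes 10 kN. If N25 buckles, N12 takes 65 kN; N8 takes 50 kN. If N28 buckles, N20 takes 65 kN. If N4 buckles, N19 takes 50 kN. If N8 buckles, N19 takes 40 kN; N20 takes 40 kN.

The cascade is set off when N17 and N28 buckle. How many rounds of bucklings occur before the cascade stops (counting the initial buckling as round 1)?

2

Round 1 — N17, N28 buckle (initial).
  N12: +60 → 60 < 100
  N19: +75 → 75 ≥ 70
  N20: +50+65 → 115 < 120
Round 2 — N19 buckles.
  N25: +30 → 30 < 50
No further bucklings.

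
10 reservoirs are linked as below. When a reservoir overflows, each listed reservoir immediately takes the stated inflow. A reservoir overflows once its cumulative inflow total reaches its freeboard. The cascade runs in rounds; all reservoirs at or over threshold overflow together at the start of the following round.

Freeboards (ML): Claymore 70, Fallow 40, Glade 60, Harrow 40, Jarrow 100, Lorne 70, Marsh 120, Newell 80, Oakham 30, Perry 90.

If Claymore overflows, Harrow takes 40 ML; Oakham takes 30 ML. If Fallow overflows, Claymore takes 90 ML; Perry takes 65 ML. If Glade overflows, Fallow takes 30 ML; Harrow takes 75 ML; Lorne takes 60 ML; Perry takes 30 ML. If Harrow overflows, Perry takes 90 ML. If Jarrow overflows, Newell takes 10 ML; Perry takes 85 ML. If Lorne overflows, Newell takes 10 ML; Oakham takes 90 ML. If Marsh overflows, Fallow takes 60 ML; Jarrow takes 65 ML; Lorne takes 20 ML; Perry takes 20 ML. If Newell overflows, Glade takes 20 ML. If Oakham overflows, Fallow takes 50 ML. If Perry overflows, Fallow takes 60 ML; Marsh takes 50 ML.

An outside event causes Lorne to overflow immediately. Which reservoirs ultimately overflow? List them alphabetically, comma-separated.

Claymore, Fallow, Harrow, Lorne, Oakham, Perry

Round 1 — Lorne overflows (initial).
  Newell: +10 → 10 < 80
  Oakham: +90 → 90 ≥ 30
Round 2 — Oakham overflows.
  Fallow: +50 → 50 ≥ 40
Round 3 — Fallow overflows.
  Claymore: +90 → 90 ≥ 70
  Perry: +65 → 65 < 90
Round 4 — Claymore overflows.
  Harrow: +40 → 40 ≥ 40
Round 5 — Harrow overflows.
  Perry: +90 → 155 ≥ 90
Round 6 — Perry overflows.
  Marsh: +50 → 50 < 120
No further overflows.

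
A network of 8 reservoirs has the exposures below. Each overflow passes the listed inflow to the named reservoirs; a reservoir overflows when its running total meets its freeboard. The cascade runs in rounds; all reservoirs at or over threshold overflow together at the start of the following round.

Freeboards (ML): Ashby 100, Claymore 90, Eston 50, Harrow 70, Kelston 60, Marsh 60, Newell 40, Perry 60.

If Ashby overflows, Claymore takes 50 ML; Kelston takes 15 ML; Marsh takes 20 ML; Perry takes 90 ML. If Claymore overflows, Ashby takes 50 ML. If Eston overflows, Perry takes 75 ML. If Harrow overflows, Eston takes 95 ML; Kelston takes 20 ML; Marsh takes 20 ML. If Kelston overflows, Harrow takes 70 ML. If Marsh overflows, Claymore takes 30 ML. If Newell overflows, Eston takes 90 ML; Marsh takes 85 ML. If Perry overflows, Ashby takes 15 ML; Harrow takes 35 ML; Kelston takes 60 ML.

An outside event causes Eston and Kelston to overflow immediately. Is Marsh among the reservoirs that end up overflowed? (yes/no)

no

Round 1 — Eston, Kelston overflow (initial).
  Harrow: +70 → 70 ≥ 70
  Perry: +75 → 75 ≥ 60
Round 2 — Harrow, Perry overflow.
  Ashby: +15 → 15 < 100
  Marsh: +20 → 20 < 60
No further overflows.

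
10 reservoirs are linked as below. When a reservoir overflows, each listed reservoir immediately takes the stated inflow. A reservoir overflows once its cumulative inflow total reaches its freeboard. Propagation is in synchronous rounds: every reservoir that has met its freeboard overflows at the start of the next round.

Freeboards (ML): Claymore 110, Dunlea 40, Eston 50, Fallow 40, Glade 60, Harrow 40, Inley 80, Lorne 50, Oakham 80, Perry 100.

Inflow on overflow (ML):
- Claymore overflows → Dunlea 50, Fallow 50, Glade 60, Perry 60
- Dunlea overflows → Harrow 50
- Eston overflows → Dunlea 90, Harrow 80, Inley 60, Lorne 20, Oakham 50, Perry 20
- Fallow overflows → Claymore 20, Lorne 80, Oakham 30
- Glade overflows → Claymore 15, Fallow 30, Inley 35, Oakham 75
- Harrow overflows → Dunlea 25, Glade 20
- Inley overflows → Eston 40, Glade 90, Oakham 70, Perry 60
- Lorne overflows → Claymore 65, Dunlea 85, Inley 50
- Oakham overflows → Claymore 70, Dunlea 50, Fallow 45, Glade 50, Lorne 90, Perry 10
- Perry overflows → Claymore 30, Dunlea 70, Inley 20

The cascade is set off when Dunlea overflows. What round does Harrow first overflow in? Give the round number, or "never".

2

Round 1 — Dunlea overflows (initial).
  Harrow: +50 → 50 ≥ 40
Round 2 — Harrow overflows.
  Glade: +20 → 20 < 60
No further overflows.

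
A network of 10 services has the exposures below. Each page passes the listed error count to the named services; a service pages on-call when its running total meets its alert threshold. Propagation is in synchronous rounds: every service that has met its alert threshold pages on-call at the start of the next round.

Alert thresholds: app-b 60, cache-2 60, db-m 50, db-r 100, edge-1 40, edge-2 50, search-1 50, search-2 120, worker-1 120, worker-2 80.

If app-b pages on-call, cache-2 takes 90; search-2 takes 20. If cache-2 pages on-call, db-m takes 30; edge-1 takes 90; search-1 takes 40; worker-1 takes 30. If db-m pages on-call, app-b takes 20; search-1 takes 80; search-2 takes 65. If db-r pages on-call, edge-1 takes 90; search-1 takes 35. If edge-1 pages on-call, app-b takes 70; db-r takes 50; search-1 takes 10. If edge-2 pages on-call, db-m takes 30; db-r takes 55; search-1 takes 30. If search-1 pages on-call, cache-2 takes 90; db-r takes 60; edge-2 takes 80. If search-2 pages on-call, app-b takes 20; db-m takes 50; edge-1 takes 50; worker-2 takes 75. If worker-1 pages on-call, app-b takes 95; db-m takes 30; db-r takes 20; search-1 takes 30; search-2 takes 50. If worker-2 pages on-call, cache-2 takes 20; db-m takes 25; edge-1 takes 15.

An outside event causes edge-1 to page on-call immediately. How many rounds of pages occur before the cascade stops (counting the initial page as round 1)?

6

Round 1 — edge-1 pages on-call (initial).
  app-b: +70 → 70 ≥ 60
  db-r: +50 → 50 < 100
  search-1: +10 → 10 < 50
Round 2 — app-b pages on-call.
  cache-2: +90 → 90 ≥ 60
  search-2: +20 → 20 < 120
Round 3 — cache-2 pages on-call.
  db-m: +30 → 30 < 50
  search-1: +40 → 50 ≥ 50
  worker-1: +30 → 30 < 120
Round 4 — search-1 pages on-call.
  db-r: +60 → 110 ≥ 100
  edge-2: +80 → 80 ≥ 50
Round 5 — db-r, edge-2 page on-call.
  db-m: +30 → 60 ≥ 50
Round 6 — db-m pages on-call.
  search-2: +65 → 85 < 120
No further pages.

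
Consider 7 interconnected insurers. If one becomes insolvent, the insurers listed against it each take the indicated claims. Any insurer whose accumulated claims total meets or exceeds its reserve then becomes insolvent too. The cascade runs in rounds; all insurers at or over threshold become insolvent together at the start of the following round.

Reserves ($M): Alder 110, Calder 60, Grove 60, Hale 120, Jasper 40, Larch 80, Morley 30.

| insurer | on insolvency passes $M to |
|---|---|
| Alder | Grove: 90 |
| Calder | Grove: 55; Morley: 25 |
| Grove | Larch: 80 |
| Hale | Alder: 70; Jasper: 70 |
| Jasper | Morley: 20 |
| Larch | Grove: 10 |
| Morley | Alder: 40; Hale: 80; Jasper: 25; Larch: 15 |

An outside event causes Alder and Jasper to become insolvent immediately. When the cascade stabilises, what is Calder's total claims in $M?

Round 1 — Alder, Jasper become insolvent (initial).
  Grove: +90 → 90 ≥ 60
  Morley: +20 → 20 < 30
Round 2 — Grove becomes insolvent.
  Larch: +80 → 80 ≥ 80
Round 3 — Larch becomes insolvent.
No further insolvencies.

0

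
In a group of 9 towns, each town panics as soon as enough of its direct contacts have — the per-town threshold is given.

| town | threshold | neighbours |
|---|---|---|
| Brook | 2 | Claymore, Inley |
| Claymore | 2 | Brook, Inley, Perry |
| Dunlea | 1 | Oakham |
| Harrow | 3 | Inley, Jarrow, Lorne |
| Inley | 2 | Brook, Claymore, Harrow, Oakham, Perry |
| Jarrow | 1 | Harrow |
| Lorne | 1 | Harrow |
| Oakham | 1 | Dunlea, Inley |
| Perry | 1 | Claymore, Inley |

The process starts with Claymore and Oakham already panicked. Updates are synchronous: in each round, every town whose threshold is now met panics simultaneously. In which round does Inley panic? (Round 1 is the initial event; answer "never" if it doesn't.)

Round 1 — Claymore, Oakham panic (initial).
Round 2 — checking thresholds:
  Brook: 1 of 2 neighbours < 2, below threshold.
  Dunlea: 1 of 1 neighbours ≥ 1, panics.
  Inley: 2 of 5 neighbours ≥ 2, panics.
  Perry: 1 of 2 neighbours ≥ 1, panics.
Round 3 — checking thresholds:
  Brook: 2 of 2 neighbours ≥ 2, panics.
  Harrow: 1 of 3 neighbours < 3, below threshold.
Round 4 — no new panics; cascade stops.

2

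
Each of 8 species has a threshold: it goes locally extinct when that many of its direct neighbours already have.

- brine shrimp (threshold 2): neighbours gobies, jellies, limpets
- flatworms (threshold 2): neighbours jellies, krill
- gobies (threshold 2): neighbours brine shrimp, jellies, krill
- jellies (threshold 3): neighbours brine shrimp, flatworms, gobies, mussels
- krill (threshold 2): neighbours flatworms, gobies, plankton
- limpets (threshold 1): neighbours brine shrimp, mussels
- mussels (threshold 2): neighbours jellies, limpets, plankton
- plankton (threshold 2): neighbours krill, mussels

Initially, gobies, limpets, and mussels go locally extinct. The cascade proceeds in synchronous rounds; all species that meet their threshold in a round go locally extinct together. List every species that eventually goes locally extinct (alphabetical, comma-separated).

Round 1 — gobies, limpets, mussels go locally extinct (initial).
Round 2 — checking thresholds:
  brine shrimp: 2 of 3 neighbours ≥ 2, goes locally extinct.
  jellies: 2 of 4 neighbours < 3, below threshold.
  krill: 1 of 3 neighbours < 2, below threshold.
  plankton: 1 of 2 neighbours < 2, below threshold.
Round 3 — checking thresholds:
  jellies: 3 of 4 neighbours ≥ 3, goes locally extinct.
  krill: 1 of 3 neighbours < 2, below threshold.
  plankton: 1 of 2 neighbours < 2, below threshold.
Round 4 — no new extinctions; cascade stops.

brine shrimp, gobies, jellies, limpets, mussels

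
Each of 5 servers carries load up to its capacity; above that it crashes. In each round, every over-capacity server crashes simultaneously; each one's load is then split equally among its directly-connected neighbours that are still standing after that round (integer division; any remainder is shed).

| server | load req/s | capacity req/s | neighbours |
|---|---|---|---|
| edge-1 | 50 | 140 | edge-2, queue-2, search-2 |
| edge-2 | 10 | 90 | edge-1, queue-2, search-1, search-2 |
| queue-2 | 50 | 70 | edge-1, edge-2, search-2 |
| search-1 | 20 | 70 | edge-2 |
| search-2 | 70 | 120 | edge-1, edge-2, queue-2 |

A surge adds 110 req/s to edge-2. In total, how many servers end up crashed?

4

Round 1 — edge-2 at 120 > 90. edge-2 crashes.
  edge-2 sheds 120 req/s to edge-1, queue-2, search-1, search-2: 30 each.
    edge-1: 50+30 = 80 ≤ 140
    queue-2: 50+30 = 80 > 70
    search-1: 20+30 = 50 ≤ 70
    search-2: 70+30 = 100 ≤ 120
Round 2 — queue-2 crashes.
  queue-2 sheds 80 req/s to edge-1, search-2: 40 each.
    edge-1: 80+40 = 120 ≤ 140
    search-2: 100+40 = 140 > 120
Round 3 — search-2 crashes.
  search-2 sheds 140 req/s to edge-1: 140 each.
    edge-1: 120+140 = 260 > 140
Round 4 — edge-1 crashes.
  edge-1 sheds 260 req/s: no online neighbours, lost.
No further crashes.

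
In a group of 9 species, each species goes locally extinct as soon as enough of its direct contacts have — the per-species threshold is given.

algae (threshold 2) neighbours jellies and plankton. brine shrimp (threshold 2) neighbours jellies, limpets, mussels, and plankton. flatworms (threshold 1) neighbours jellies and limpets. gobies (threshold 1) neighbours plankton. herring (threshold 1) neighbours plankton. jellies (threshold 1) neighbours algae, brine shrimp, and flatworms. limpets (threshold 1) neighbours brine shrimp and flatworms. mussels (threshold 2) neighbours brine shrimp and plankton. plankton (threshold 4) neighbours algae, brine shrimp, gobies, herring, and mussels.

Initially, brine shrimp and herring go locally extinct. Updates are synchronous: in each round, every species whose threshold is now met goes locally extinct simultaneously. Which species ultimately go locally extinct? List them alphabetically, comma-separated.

Round 1 — brine shrimp, herring go locally extinct (initial).
Round 2 — checking thresholds:
  jellies: 1 of 3 neighbours ≥ 1, goes locally extinct.
  limpets: 1 of 2 neighbours ≥ 1, goes locally extinct.
  mussels: 1 of 2 neighbours < 2, not yet.
  plankton: 2 of 5 neighbours < 4, not yet.
Round 3 — checking thresholds:
  algae: 1 of 2 neighbours < 2, not yet.
  flatworms: 2 of 2 neighbours ≥ 1, goes locally extinct.
  mussels: 1 of 2 neighbours < 2, not yet.
  plankton: 2 of 5 neighbours < 4, not yet.
Round 4 — no new extinctions; cascade stops.

brine shrimp, flatworms, herring, jellies, limpets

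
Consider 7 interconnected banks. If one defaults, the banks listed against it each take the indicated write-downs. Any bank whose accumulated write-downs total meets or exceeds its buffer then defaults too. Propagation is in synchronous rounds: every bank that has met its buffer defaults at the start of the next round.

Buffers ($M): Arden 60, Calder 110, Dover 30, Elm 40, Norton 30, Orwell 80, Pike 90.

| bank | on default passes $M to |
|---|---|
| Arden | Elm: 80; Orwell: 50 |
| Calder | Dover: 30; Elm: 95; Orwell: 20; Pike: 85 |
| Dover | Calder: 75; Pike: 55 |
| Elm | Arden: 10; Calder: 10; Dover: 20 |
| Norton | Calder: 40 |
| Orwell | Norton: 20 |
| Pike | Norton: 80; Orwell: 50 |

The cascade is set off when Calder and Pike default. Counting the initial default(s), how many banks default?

Round 1 — Calder, Pike default (initial).
  Dover: +30 → 30 ≥ 30
  Elm: +95 → 95 ≥ 40
  Norton: +80 → 80 ≥ 30
  Orwell: +20+50 → 70 < 80
Round 2 — Dover, Elm, Norton default.
  Arden: +10 → 10 < 60
No further defaults.

5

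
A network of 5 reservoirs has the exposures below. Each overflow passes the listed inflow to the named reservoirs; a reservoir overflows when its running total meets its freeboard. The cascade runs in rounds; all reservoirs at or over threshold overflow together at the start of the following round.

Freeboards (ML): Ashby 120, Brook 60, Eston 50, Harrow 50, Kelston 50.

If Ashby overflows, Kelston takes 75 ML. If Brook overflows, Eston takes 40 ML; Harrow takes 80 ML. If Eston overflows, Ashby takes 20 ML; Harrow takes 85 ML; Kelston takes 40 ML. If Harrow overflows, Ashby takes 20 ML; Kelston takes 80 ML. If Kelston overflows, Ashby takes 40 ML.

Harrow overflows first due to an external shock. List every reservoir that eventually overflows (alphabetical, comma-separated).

Harrow, Kelston

Round 1 — Harrow overflows (initial).
  Ashby: +20 → 20 < 120
  Kelston: +80 → 80 ≥ 50
Round 2 — Kelston overflows.
  Ashby: +40 → 60 < 120
No further overflows.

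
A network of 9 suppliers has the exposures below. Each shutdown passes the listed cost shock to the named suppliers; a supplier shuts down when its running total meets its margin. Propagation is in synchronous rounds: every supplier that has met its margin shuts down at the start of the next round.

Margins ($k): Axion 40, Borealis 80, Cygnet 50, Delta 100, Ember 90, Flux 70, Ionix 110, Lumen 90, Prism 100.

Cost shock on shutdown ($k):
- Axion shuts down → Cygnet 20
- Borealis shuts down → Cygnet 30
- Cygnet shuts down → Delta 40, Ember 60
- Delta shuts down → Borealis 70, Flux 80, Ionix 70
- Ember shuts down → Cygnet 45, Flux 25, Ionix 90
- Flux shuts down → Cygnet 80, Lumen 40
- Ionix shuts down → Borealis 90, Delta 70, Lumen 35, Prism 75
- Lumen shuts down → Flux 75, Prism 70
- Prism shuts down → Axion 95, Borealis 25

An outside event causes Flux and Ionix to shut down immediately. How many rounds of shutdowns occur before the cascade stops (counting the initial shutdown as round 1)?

3

Round 1 — Flux, Ionix shut down (initial).
  Borealis: +90 → 90 ≥ 80
  Cygnet: +80 → 80 ≥ 50
  Delta: +70 → 70 < 100
  Lumen: +40+35 → 75 < 90
  Prism: +75 → 75 < 100
Round 2 — Borealis, Cygnet shut down.
  Delta: +40 → 110 ≥ 100
  Ember: +60 → 60 < 90
Round 3 — Delta shuts down.
No further shutdowns.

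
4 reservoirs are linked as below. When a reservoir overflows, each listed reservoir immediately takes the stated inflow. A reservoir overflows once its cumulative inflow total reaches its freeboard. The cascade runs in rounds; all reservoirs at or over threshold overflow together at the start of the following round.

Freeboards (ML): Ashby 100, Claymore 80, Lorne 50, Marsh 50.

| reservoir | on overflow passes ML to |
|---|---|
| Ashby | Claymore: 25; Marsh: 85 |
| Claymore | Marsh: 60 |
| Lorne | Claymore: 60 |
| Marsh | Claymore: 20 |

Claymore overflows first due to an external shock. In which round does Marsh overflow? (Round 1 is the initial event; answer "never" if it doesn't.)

2

Round 1 — Claymore overflows (initial).
  Marsh: +60 → 60 ≥ 50
Round 2 — Marsh overflows.
No further overflows.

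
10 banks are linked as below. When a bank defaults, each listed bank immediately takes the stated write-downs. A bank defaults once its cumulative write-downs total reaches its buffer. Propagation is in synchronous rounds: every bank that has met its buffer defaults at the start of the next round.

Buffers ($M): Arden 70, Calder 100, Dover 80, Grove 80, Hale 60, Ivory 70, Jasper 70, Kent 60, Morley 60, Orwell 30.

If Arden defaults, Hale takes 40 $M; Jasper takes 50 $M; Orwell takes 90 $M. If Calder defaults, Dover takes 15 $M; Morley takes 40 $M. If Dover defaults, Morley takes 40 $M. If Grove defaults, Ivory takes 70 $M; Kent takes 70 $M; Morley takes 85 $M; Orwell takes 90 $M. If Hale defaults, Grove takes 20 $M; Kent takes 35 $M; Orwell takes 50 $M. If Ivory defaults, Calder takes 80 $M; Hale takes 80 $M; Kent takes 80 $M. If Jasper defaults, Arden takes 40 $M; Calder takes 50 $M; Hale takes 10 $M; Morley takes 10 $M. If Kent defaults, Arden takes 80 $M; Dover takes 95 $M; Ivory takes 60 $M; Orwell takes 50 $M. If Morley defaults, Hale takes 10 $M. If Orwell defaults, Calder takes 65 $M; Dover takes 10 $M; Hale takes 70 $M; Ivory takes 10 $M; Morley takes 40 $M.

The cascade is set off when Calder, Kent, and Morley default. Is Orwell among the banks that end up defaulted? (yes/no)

Round 1 — Calder, Kent, Morley default (initial).
  Arden: +80 → 80 ≥ 70
  Dover: +15+95 → 110 ≥ 80
  Hale: +10 → 10 < 60
  Ivory: +60 → 60 < 70
  Orwell: +50 → 50 ≥ 30
Round 2 — Arden, Dover, Orwell default.
  Hale: +40+70 → 120 ≥ 60
  Ivory: +10 → 70 ≥ 70
  Jasper: +50 → 50 < 70
Round 3 — Hale, Ivory default.
  Grove: +20 → 20 < 80
No further defaults.

yes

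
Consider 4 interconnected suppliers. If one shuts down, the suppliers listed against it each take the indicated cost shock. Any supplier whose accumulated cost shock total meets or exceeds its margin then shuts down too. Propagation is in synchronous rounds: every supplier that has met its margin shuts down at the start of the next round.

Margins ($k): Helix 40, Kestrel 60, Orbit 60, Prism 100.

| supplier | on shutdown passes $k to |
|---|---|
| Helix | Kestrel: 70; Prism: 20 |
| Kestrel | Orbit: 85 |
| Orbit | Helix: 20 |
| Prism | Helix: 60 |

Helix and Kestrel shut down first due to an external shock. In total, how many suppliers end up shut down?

Round 1 — Helix, Kestrel shut down (initial).
  Orbit: +85 → 85 ≥ 60
  Prism: +20 → 20 < 100
Round 2 — Orbit shuts down.
No further shutdowns.

3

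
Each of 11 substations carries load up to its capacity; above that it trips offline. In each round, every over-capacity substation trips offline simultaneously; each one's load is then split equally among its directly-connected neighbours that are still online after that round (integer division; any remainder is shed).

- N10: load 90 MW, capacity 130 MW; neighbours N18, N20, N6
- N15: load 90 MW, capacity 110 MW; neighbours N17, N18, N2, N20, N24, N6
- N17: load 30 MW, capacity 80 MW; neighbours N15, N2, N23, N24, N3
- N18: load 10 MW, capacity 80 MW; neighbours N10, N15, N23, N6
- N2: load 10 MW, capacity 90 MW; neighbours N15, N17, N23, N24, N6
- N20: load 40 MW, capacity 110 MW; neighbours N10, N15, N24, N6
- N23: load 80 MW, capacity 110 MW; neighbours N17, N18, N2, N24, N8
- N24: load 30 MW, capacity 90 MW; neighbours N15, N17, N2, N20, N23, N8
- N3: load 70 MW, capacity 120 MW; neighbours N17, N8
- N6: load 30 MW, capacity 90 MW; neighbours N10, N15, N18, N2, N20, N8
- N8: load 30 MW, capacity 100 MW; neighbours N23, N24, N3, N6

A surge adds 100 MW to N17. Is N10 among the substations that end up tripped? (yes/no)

no

Round 1 — N17 at 130 > 80. N17 trips offline.
  N17 sheds 130 MW to N15, N2, N23, N24, N3: 26 each.
    N15: 90+26 = 116 > 110
    N2: 10+26 = 36 ≤ 90
    N23: 80+26 = 106 ≤ 110
    N24: 30+26 = 56 ≤ 90
    N3: 70+26 = 96 ≤ 120
Round 2 — N15 trips offline.
  N15 sheds 116 MW to N18, N2, N20, N24, N6: 23 each (1 lost).
    N18: 10+23 = 33 ≤ 80
    N2: 36+23 = 59 ≤ 90
    N20: 40+23 = 63 ≤ 110
    N24: 56+23 = 79 ≤ 90
    N6: 30+23 = 53 ≤ 90
No further trips.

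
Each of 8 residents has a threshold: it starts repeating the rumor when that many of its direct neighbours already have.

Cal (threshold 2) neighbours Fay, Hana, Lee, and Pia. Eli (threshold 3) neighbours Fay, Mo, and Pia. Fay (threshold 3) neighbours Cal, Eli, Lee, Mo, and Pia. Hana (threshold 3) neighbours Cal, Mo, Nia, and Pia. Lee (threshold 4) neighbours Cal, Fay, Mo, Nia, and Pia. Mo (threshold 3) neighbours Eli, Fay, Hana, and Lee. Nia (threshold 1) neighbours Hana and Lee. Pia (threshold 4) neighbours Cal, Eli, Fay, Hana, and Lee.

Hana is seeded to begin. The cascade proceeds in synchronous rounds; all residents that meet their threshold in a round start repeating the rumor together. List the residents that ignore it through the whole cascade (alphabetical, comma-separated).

Cal, Eli, Fay, Lee, Mo, Pia

Round 1 — Hana starts repeating the rumor (initial).
Round 2 — checking thresholds:
  Cal: 1 of 4 neighbours < 2, not yet.
  Mo: 1 of 4 neighbours < 3, not yet.
  Nia: 1 of 2 neighbours ≥ 1, starts repeating the rumor.
  Pia: 1 of 5 neighbours < 4, not yet.
Round 3 — no new spreads; cascade stops.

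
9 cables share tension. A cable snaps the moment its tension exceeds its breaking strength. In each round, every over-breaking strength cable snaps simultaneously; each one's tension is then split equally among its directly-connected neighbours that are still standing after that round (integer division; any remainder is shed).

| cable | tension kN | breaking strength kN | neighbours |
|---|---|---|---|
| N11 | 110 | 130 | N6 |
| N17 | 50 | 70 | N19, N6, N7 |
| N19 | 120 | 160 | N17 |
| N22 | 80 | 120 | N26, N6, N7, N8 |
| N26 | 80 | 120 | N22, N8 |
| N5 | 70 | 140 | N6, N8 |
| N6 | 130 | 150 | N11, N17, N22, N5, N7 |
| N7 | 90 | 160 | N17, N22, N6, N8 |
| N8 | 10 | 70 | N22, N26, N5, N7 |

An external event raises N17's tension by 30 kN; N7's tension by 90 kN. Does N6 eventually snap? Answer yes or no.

yes

Round 1 — N17 at 80 > 70; N7 at 180 > 160. N17, N7 snap.
  N17 sheds 80 kN to N19, N6: 40 each.
    N19: 120+40 = 160 ≤ 160
    N6: 130+40 = 170 > 150
  N7 sheds 180 kN to N22, N6, N8: 60 each.
    N22: 80+60 = 140 > 120
    N6: 170+60 = 230 > 150
    N8: 10+60 = 70 ≤ 70
Round 2 — N22, N6 snap.
  N22 sheds 140 kN to N26, N8: 70 each.
    N26: 80+70 = 150 > 120
    N8: 70+70 = 140 > 70
  N6 sheds 230 kN to N11, N5: 115 each.
    N11: 110+115 = 225 > 130
    N5: 70+115 = 185 > 140
Round 3 — N11, N26, N5, N8 snap.
  N11 sheds 225 kN: no online neighbours, lost.
  N26 sheds 150 kN: no online neighbours, lost.
  N5 sheds 185 kN: no online neighbours, lost.
  N8 sheds 140 kN: no online neighbours, lost.
No further breaks.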